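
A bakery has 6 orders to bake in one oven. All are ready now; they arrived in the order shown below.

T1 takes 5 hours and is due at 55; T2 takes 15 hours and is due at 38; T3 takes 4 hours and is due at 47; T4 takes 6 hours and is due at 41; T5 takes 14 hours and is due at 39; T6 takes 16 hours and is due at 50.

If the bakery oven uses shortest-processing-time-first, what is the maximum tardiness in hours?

10

SPT (increasing processing time): T3 T1 T4 T5 T2 T6.
T3: 0→4, due 47, tardiness 0
T1: 4→9, due 55, tardiness 0
T4: 9→15, due 41, tardiness 0
T5: 15→29, due 39, tardiness 0
T2: 29→44, due 38, tardiness 6
T6: 44→60, due 50, tardiness 10
Maximum = 10.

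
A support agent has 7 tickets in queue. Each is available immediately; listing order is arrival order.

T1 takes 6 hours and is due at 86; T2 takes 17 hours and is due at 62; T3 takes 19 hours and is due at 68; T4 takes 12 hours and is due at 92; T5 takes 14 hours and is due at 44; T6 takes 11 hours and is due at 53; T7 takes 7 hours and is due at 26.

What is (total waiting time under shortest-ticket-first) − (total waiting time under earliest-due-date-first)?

-55

SPT (increasing processing time): T1 T7 T6 T4 T5 T2 T3.
T1: waits 0, runs 0→6
T7: waits 6, runs 6→13
T6: waits 13, runs 13→24
T4: waits 24, runs 24→36
T5: waits 36, runs 36→50
T2: waits 50, runs 50→67
T3: waits 67, runs 67→86
Sum = 0+6+13+24+36+50+67 = 196.
EDD (increasing due date): T7 T5 T6 T2 T3 T1 T4.
T7: waits 0, runs 0→7
T5: waits 7, runs 7→21
T6: waits 21, runs 21→32
T2: waits 32, runs 32→49
T3: waits 49, runs 49→68
T1: waits 68, runs 68→74
T4: waits 74, runs 74→86
Sum = 0+7+21+32+49+68+74 = 251.
Difference = 196 − 251 = -55.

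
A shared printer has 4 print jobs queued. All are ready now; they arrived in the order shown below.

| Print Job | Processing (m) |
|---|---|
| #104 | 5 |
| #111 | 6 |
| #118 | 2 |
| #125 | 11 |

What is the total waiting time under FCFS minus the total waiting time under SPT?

FIFO (arrival order): #104 #111 #118 #125.
#104: waits 0, runs 0→5
#111: waits 5, runs 5→11
#118: waits 11, runs 11→13
#125: waits 13, runs 13→24
Sum = 0+5+11+13 = 29.
SPT (increasing processing time): #118 #104 #111 #125.
#118: waits 0, runs 0→2
#104: waits 2, runs 2→7
#111: waits 7, runs 7→13
#125: waits 13, runs 13→24
Sum = 0+2+7+13 = 22.
Difference = 29 − 22 = 7.

7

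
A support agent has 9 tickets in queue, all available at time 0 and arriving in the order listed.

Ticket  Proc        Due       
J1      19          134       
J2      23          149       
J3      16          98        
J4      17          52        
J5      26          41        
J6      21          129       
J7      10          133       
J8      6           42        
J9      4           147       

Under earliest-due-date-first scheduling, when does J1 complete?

115

EDD (increasing due date): J5 J8 J4 J3 J6 J7 J1 J9 J2.
J5: 0→26
J8: 26→32
J4: 32→49
J3: 49→65
J6: 65→86
J7: 86→96
J1: 96→115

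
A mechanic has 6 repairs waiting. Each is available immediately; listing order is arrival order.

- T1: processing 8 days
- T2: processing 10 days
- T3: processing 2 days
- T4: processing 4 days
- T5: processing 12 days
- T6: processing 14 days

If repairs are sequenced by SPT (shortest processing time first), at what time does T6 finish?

50

SPT (increasing processing time): T3 T4 T1 T2 T5 T6.
T3: 0→2
T4: 2→6
T1: 6→14
T2: 14→24
T5: 24→36
T6: 36→50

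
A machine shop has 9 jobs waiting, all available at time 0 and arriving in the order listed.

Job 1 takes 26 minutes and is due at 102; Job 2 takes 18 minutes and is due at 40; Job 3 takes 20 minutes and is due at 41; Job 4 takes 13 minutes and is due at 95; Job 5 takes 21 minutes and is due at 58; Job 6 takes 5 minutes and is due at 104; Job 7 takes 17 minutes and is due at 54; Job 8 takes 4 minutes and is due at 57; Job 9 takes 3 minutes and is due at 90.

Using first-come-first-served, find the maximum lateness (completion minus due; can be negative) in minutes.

FIFO (arrival order): Job 1 Job 2 Job 3 Job 4 Job 5 Job 6 Job 7 Job 8 Job 9.
Job 1: 0→26, due 102, lateness -76
Job 2: 26→44, due 40, lateness 4
Job 3: 44→64, due 41, lateness 23
Job 4: 64→77, due 95, lateness -18
Job 5: 77→98, due 58, lateness 40
Job 6: 98→103, due 104, lateness -1
Job 7: 103→120, due 54, lateness 66
Job 8: 120→124, due 57, lateness 67
Job 9: 124→127, due 90, lateness 37
Maximum = 67.

67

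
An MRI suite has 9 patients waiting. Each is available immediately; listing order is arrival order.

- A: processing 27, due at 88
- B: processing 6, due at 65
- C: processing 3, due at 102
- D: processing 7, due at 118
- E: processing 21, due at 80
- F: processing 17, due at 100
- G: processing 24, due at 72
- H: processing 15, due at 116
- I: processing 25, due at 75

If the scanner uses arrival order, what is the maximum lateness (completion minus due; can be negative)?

FIFO (arrival order): A B C D E F G H I.
A: 0→27, due 88, lateness -61
B: 27→33, due 65, lateness -32
C: 33→36, due 102, lateness -66
D: 36→43, due 118, lateness -75
E: 43→64, due 80, lateness -16
F: 64→81, due 100, lateness -19
G: 81→105, due 72, lateness 33
H: 105→120, due 116, lateness 4
I: 120→145, due 75, lateness 70
Maximum = 70.

70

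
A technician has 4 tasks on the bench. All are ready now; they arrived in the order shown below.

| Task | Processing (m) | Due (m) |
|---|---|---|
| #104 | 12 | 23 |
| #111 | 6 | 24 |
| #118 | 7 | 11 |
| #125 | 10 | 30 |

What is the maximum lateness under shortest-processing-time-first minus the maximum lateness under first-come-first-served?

-2

SPT (increasing processing time): #111 #118 #125 #104.
#111: 0→6, due 24, lateness -18
#118: 6→13, due 11, lateness 2
#125: 13→23, due 30, lateness -7
#104: 23→35, due 23, lateness 12
Maximum = 12.
FIFO (arrival order): #104 #111 #118 #125.
#104: 0→12, due 23, lateness -11
#111: 12→18, due 24, lateness -6
#118: 18→25, due 11, lateness 14
#125: 25→35, due 30, lateness 5
Maximum = 14.
Difference = 12 − 14 = -2.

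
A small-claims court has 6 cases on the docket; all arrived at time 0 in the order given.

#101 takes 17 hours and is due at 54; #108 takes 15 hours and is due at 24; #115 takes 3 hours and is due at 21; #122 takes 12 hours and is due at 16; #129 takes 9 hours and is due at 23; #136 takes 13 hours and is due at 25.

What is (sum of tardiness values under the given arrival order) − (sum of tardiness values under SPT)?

67

FIFO (arrival order): #101 #108 #115 #122 #129 #136.
#101: 0→17, due 54, tardiness 0
#108: 17→32, due 24, tardiness 8
#115: 32→35, due 21, tardiness 14
#122: 35→47, due 16, tardiness 31
#129: 47→56, due 23, tardiness 33
#136: 56→69, due 25, tardiness 44
Sum = 0+8+14+31+33+44 = 130.
SPT (increasing processing time): #115 #129 #122 #136 #108 #101.
#115: 0→3, due 21, tardiness 0
#129: 3→12, due 23, tardiness 0
#122: 12→24, due 16, tardiness 8
#136: 24→37, due 25, tardiness 12
#108: 37→52, due 24, tardiness 28
#101: 52→69, due 54, tardiness 15
Sum = 0+0+8+12+28+15 = 63.
Difference = 130 − 63 = 67.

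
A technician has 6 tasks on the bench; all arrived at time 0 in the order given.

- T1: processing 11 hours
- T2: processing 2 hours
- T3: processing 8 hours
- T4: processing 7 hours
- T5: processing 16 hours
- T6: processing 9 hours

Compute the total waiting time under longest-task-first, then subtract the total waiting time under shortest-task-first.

83

LPT (decreasing processing time): T5 T1 T6 T3 T4 T2.
T5: waits 0, runs 0→16
T1: waits 16, runs 16→27
T6: waits 27, runs 27→36
T3: waits 36, runs 36→44
T4: waits 44, runs 44→51
T2: waits 51, runs 51→53
Sum = 0+16+27+36+44+51 = 174.
SPT (increasing processing time): T2 T4 T3 T6 T1 T5.
T2: waits 0, runs 0→2
T4: waits 2, runs 2→9
T3: waits 9, runs 9→17
T6: waits 17, runs 17→26
T1: waits 26, runs 26→37
T5: waits 37, runs 37→53
Sum = 0+2+9+17+26+37 = 91.
Difference = 174 − 91 = 83.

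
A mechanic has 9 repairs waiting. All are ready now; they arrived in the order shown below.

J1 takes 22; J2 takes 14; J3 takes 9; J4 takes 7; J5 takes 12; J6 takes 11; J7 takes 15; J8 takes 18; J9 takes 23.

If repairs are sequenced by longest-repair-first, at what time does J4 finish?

LPT (decreasing processing time): J9 J1 J8 J7 J2 J5 J6 J3 J4.
J9: 0→23
J1: 23→45
J8: 45→63
J7: 63→78
J2: 78→92
J5: 92→104
J6: 104→115
J3: 115→124
J4: 124→131

131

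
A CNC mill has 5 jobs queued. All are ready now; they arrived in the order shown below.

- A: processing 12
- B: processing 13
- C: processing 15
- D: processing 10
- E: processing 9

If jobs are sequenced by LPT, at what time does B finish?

28

LPT (decreasing processing time): C B A D E.
C: 0→15
B: 15→28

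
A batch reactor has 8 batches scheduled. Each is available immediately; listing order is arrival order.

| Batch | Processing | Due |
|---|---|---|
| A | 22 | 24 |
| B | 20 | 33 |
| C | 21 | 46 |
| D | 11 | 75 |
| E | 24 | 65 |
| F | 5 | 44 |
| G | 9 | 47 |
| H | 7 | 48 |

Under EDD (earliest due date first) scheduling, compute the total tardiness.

187

EDD (increasing due date): A B F C G H E D.
A: 0→22, due 24, tardiness 0
B: 22→42, due 33, tardiness 9
F: 42→47, due 44, tardiness 3
C: 47→68, due 46, tardiness 22
G: 68→77, due 47, tardiness 30
H: 77→84, due 48, tardiness 36
E: 84→108, due 65, tardiness 43
D: 108→119, due 75, tardiness 44
Sum = 0+9+3+22+30+36+43+44 = 187.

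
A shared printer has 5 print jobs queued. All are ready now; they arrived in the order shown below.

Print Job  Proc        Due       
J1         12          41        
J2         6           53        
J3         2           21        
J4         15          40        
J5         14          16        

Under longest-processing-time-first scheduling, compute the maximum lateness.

LPT (decreasing processing time): J4 J5 J1 J2 J3.
J4: 0→15, due 40, lateness -25
J5: 15→29, due 16, lateness 13
J1: 29→41, due 41, lateness 0
J2: 41→47, due 53, lateness -6
J3: 47→49, due 21, lateness 28
Maximum = 28.

28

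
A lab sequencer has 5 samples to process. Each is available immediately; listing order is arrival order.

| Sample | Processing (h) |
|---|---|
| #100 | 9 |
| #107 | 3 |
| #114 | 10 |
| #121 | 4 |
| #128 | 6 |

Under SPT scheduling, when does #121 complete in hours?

7

SPT (increasing processing time): #107 #121 #128 #100 #114.
#107: 0→3
#121: 3→7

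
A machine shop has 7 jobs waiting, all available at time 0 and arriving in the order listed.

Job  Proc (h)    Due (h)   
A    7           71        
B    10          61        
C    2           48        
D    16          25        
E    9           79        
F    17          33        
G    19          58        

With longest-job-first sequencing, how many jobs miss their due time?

LPT (decreasing processing time): G F D B E A C.
G: 0→19, due 58, tardiness 0
F: 19→36, due 33, tardiness 3
D: 36→52, due 25, tardiness 27
B: 52→62, due 61, tardiness 1
E: 62→71, due 79, tardiness 0
A: 71→78, due 71, tardiness 7
C: 78→80, due 48, tardiness 32
Late jobs: 5.

5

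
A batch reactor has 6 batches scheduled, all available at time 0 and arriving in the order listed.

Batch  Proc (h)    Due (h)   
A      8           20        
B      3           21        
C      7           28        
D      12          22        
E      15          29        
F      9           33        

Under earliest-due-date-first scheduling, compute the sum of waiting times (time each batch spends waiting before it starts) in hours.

117

EDD (increasing due date): A B D C E F.
A: waits 0, runs 0→8
B: waits 8, runs 8→11
D: waits 11, runs 11→23
C: waits 23, runs 23→30
E: waits 30, runs 30→45
F: waits 45, runs 45→54
Sum = 0+8+11+23+30+45 = 117.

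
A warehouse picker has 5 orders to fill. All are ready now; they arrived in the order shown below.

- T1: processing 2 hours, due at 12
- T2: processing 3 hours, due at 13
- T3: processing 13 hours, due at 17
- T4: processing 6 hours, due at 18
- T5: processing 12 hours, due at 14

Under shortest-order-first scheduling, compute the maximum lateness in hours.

19

SPT (increasing processing time): T1 T2 T4 T5 T3.
T1: 0→2, due 12, lateness -10
T2: 2→5, due 13, lateness -8
T4: 5→11, due 18, lateness -7
T5: 11→23, due 14, lateness 9
T3: 23→36, due 17, lateness 19
Maximum = 19.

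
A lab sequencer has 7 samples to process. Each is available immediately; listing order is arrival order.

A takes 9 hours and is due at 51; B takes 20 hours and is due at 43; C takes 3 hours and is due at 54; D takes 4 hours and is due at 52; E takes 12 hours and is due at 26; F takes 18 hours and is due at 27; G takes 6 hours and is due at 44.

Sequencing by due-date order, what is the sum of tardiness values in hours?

EDD (increasing due date): E F B G A D C.
E: 0→12, due 26, tardiness 0
F: 12→30, due 27, tardiness 3
B: 30→50, due 43, tardiness 7
G: 50→56, due 44, tardiness 12
A: 56→65, due 51, tardiness 14
D: 65→69, due 52, tardiness 17
C: 69→72, due 54, tardiness 18
Sum = 0+3+7+12+14+17+18 = 71.

71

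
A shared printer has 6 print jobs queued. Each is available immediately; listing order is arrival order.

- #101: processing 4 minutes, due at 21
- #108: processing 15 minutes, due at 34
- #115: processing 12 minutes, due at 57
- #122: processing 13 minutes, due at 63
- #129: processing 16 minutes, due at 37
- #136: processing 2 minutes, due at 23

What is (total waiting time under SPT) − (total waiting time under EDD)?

-14

SPT (increasing processing time): #136 #101 #115 #122 #108 #129.
#136: waits 0, runs 0→2
#101: waits 2, runs 2→6
#115: waits 6, runs 6→18
#122: waits 18, runs 18→31
#108: waits 31, runs 31→46
#129: waits 46, runs 46→62
Sum = 0+2+6+18+31+46 = 103.
EDD (increasing due date): #101 #136 #108 #129 #115 #122.
#101: waits 0, runs 0→4
#136: waits 4, runs 4→6
#108: waits 6, runs 6→21
#129: waits 21, runs 21→37
#115: waits 37, runs 37→49
#122: waits 49, runs 49→62
Sum = 0+4+6+21+37+49 = 117.
Difference = 103 − 117 = -14.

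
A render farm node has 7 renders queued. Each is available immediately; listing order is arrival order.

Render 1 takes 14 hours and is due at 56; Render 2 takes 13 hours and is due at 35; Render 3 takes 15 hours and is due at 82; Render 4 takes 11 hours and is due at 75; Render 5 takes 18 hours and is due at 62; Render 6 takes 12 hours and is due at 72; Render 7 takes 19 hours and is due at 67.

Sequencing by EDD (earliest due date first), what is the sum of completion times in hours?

414

EDD (increasing due date): Render 2 Render 1 Render 5 Render 7 Render 6 Render 4 Render 3.
Render 2: 0→13
Render 1: 13→27
Render 5: 27→45
Render 7: 45→64
Render 6: 64→76
Render 4: 76→87
Render 3: 87→102
Sum = 13+27+45+64+76+87+102 = 414.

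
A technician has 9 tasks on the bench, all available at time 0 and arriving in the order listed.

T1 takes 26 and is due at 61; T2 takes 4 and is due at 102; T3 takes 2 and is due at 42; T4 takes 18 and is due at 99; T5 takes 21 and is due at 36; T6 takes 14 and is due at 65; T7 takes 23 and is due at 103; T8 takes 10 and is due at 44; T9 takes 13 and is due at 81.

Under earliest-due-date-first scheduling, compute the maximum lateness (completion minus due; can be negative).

EDD (increasing due date): T5 T3 T8 T1 T6 T9 T4 T2 T7.
T5: 0→21, due 36, lateness -15
T3: 21→23, due 42, lateness -19
T8: 23→33, due 44, lateness -11
T1: 33→59, due 61, lateness -2
T6: 59→73, due 65, lateness 8
T9: 73→86, due 81, lateness 5
T4: 86→104, due 99, lateness 5
T2: 104→108, due 102, lateness 6
T7: 108→131, due 103, lateness 28
Maximum = 28.

28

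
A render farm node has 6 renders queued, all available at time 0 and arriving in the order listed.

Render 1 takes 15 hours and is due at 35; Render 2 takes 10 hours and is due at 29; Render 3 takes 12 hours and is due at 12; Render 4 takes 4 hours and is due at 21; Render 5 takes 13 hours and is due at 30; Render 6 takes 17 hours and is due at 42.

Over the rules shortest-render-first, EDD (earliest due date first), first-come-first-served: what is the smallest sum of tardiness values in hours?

57

SPT (increasing processing time): Render 4 Render 2 Render 3 Render 5 Render 1 Render 6.
Render 4: 0→4, due 21, tardiness 0
Render 2: 4→14, due 29, tardiness 0
Render 3: 14→26, due 12, tardiness 14
Render 5: 26→39, due 30, tardiness 9
Render 1: 39→54, due 35, tardiness 19
Render 6: 54→71, due 42, tardiness 29
Sum = 0+0+14+9+19+29 = 71.
EDD (increasing due date): Render 3 Render 4 Render 2 Render 5 Render 1 Render 6.
Render 3: 0→12, due 12, tardiness 0
Render 4: 12→16, due 21, tardiness 0
Render 2: 16→26, due 29, tardiness 0
Render 5: 26→39, due 30, tardiness 9
Render 1: 39→54, due 35, tardiness 19
Render 6: 54→71, due 42, tardiness 29
Sum = 0+0+0+9+19+29 = 57.
FIFO (arrival order): Render 1 Render 2 Render 3 Render 4 Render 5 Render 6.
Render 1: 0→15, due 35, tardiness 0
Render 2: 15→25, due 29, tardiness 0
Render 3: 25→37, due 12, tardiness 25
Render 4: 37→41, due 21, tardiness 20
Render 5: 41→54, due 30, tardiness 24
Render 6: 54→71, due 42, tardiness 29
Sum = 0+0+25+20+24+29 = 98.
SPT 71, EDD 57, FIFO 98 → minimum 57.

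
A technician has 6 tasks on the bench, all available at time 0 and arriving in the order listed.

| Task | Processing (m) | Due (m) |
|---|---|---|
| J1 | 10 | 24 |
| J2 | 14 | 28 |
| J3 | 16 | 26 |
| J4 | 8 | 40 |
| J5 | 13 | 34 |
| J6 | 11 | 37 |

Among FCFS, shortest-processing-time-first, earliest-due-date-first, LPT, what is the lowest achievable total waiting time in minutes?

153

FIFO (arrival order): J1 J2 J3 J4 J5 J6.
J1: waits 0, runs 0→10
J2: waits 10, runs 10→24
J3: waits 24, runs 24→40
J4: waits 40, runs 40→48
J5: waits 48, runs 48→61
J6: waits 61, runs 61→72
Sum = 0+10+24+40+48+61 = 183.
SPT (increasing processing time): J4 J1 J6 J5 J2 J3.
J4: waits 0, runs 0→8
J1: waits 8, runs 8→18
J6: waits 18, runs 18→29
J5: waits 29, runs 29→42
J2: waits 42, runs 42→56
J3: waits 56, runs 56→72
Sum = 0+8+18+29+42+56 = 153.
EDD (increasing due date): J1 J3 J2 J5 J6 J4.
J1: waits 0, runs 0→10
J3: waits 10, runs 10→26
J2: waits 26, runs 26→40
J5: waits 40, runs 40→53
J6: waits 53, runs 53→64
J4: waits 64, runs 64→72
Sum = 0+10+26+40+53+64 = 193.
LPT (decreasing processing time): J3 J2 J5 J6 J1 J4.
J3: waits 0, runs 0→16
J2: waits 16, runs 16→30
J5: waits 30, runs 30→43
J6: waits 43, runs 43→54
J1: waits 54, runs 54→64
J4: waits 64, runs 64→72
Sum = 0+16+30+43+54+64 = 207.
FIFO 183, SPT 153, EDD 193, LPT 207 → minimum 153.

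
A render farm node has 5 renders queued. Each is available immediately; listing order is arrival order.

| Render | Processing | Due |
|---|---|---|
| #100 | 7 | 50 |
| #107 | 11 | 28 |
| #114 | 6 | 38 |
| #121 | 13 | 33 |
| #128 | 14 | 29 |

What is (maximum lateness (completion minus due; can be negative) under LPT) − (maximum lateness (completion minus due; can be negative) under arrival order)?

LPT (decreasing processing time): #128 #121 #107 #100 #114.
#128: 0→14, due 29, lateness -15
#121: 14→27, due 33, lateness -6
#107: 27→38, due 28, lateness 10
#100: 38→45, due 50, lateness -5
#114: 45→51, due 38, lateness 13
Maximum = 13.
FIFO (arrival order): #100 #107 #114 #121 #128.
#100: 0→7, due 50, lateness -43
#107: 7→18, due 28, lateness -10
#114: 18→24, due 38, lateness -14
#121: 24→37, due 33, lateness 4
#128: 37→51, due 29, lateness 22
Maximum = 22.
Difference = 13 − 22 = -9.

-9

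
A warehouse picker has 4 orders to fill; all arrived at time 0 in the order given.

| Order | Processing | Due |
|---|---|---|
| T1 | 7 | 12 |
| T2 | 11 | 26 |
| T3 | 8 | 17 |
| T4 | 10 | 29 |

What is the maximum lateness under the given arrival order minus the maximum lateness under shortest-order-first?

FIFO (arrival order): T1 T2 T3 T4.
T1: 0→7, due 12, lateness -5
T2: 7→18, due 26, lateness -8
T3: 18→26, due 17, lateness 9
T4: 26→36, due 29, lateness 7
Maximum = 9.
SPT (increasing processing time): T1 T3 T4 T2.
T1: 0→7, due 12, lateness -5
T3: 7→15, due 17, lateness -2
T4: 15→25, due 29, lateness -4
T2: 25→36, due 26, lateness 10
Maximum = 10.
Difference = 9 − 10 = -1.

-1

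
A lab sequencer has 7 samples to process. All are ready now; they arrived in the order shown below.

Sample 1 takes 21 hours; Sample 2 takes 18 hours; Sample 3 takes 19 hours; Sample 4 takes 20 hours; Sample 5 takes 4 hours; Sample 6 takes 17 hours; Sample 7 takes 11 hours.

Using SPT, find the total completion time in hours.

369

SPT (increasing processing time): Sample 5 Sample 7 Sample 6 Sample 2 Sample 3 Sample 4 Sample 1.
Sample 5: 0→4
Sample 7: 4→15
Sample 6: 15→32
Sample 2: 32→50
Sample 3: 50→69
Sample 4: 69→89
Sample 1: 89→110
Sum = 4+15+32+50+69+89+110 = 369.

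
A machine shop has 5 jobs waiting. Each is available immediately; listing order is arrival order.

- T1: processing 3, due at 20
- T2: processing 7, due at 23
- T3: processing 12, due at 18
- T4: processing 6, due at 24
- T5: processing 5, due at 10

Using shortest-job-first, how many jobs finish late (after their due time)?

1

SPT (increasing processing time): T1 T5 T4 T2 T3.
T1: 0→3, due 20, tardiness 0
T5: 3→8, due 10, tardiness 0
T4: 8→14, due 24, tardiness 0
T2: 14→21, due 23, tardiness 0
T3: 21→33, due 18, tardiness 15
Late jobs: 1.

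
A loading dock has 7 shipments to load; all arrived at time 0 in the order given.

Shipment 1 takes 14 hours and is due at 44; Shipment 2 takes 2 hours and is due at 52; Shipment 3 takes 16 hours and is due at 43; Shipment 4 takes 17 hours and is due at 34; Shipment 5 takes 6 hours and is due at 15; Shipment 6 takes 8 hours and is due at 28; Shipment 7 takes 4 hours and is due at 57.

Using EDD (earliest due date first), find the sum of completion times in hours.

289

EDD (increasing due date): Shipment 5 Shipment 6 Shipment 4 Shipment 3 Shipment 1 Shipment 2 Shipment 7.
Shipment 5: 0→6
Shipment 6: 6→14
Shipment 4: 14→31
Shipment 3: 31→47
Shipment 1: 47→61
Shipment 2: 61→63
Shipment 7: 63→67
Sum = 6+14+31+47+61+63+67 = 289.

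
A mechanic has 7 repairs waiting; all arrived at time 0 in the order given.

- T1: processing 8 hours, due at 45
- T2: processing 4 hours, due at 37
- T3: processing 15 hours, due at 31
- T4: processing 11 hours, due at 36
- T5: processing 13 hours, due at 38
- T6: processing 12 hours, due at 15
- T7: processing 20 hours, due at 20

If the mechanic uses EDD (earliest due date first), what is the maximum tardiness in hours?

38

EDD (increasing due date): T6 T7 T3 T4 T2 T5 T1.
T6: 0→12, due 15, tardiness 0
T7: 12→32, due 20, tardiness 12
T3: 32→47, due 31, tardiness 16
T4: 47→58, due 36, tardiness 22
T2: 58→62, due 37, tardiness 25
T5: 62→75, due 38, tardiness 37
T1: 75→83, due 45, tardiness 38
Maximum = 38.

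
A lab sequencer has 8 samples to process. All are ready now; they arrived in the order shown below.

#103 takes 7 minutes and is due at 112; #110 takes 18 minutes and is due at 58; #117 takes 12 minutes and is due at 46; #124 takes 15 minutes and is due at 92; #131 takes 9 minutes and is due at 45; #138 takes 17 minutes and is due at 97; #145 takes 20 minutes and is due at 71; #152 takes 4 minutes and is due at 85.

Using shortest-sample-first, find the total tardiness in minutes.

55

SPT (increasing processing time): #152 #103 #131 #117 #124 #138 #110 #145.
#152: 0→4, due 85, tardiness 0
#103: 4→11, due 112, tardiness 0
#131: 11→20, due 45, tardiness 0
#117: 20→32, due 46, tardiness 0
#124: 32→47, due 92, tardiness 0
#138: 47→64, due 97, tardiness 0
#110: 64→82, due 58, tardiness 24
#145: 82→102, due 71, tardiness 31
Sum = 0+0+0+0+0+0+24+31 = 55.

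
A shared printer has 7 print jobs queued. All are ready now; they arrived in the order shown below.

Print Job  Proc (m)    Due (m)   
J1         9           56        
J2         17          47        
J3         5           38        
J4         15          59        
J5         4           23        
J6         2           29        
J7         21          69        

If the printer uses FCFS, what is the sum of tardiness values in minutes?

FIFO (arrival order): J1 J2 J3 J4 J5 J6 J7.
J1: 0→9, due 56, tardiness 0
J2: 9→26, due 47, tardiness 0
J3: 26→31, due 38, tardiness 0
J4: 31→46, due 59, tardiness 0
J5: 46→50, due 23, tardiness 27
J6: 50→52, due 29, tardiness 23
J7: 52→73, due 69, tardiness 4
Sum = 0+0+0+0+27+23+4 = 54.

54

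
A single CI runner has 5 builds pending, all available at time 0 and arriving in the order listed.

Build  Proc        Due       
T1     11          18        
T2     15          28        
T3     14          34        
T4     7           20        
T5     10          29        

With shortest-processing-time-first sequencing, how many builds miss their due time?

SPT (increasing processing time): T4 T5 T1 T3 T2.
T4: 0→7, due 20, tardiness 0
T5: 7→17, due 29, tardiness 0
T1: 17→28, due 18, tardiness 10
T3: 28→42, due 34, tardiness 8
T2: 42→57, due 28, tardiness 29
Late builds: 3.

3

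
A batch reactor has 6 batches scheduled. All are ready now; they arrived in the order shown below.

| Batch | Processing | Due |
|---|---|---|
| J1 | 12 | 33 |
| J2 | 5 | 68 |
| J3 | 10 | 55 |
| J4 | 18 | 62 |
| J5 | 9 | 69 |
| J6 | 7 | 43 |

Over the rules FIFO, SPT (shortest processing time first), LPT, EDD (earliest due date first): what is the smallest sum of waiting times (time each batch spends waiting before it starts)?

FIFO (arrival order): J1 J2 J3 J4 J5 J6.
J1: waits 0, runs 0→12
J2: waits 12, runs 12→17
J3: waits 17, runs 17→27
J4: waits 27, runs 27→45
J5: waits 45, runs 45→54
J6: waits 54, runs 54→61
Sum = 0+12+17+27+45+54 = 155.
SPT (increasing processing time): J2 J6 J5 J3 J1 J4.
J2: waits 0, runs 0→5
J6: waits 5, runs 5→12
J5: waits 12, runs 12→21
J3: waits 21, runs 21→31
J1: waits 31, runs 31→43
J4: waits 43, runs 43→61
Sum = 0+5+12+21+31+43 = 112.
LPT (decreasing processing time): J4 J1 J3 J5 J6 J2.
J4: waits 0, runs 0→18
J1: waits 18, runs 18→30
J3: waits 30, runs 30→40
J5: waits 40, runs 40→49
J6: waits 49, runs 49→56
J2: waits 56, runs 56→61
Sum = 0+18+30+40+49+56 = 193.
EDD (increasing due date): J1 J6 J3 J4 J2 J5.
J1: waits 0, runs 0→12
J6: waits 12, runs 12→19
J3: waits 19, runs 19→29
J4: waits 29, runs 29→47
J2: waits 47, runs 47→52
J5: waits 52, runs 52→61
Sum = 0+12+19+29+47+52 = 159.
FIFO 155, SPT 112, LPT 193, EDD 159 → minimum 112.

112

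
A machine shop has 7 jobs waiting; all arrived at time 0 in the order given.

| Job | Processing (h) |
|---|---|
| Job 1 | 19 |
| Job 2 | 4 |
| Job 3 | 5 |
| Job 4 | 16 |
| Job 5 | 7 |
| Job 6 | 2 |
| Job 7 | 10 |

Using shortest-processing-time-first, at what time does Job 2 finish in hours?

6

SPT (increasing processing time): Job 6 Job 2 Job 3 Job 5 Job 7 Job 4 Job 1.
Job 6: 0→2
Job 2: 2→6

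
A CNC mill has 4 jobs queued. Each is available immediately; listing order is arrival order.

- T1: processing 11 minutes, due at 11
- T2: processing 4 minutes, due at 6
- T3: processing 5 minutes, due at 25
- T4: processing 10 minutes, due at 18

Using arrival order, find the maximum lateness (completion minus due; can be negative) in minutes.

12

FIFO (arrival order): T1 T2 T3 T4.
T1: 0→11, due 11, lateness 0
T2: 11→15, due 6, lateness 9
T3: 15→20, due 25, lateness -5
T4: 20→30, due 18, lateness 12
Maximum = 12.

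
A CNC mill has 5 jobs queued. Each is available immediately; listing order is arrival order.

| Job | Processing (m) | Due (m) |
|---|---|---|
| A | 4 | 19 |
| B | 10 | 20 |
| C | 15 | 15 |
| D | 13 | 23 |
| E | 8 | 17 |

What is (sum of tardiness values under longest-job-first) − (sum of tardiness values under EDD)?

LPT (decreasing processing time): C D B E A.
C: 0→15, due 15, tardiness 0
D: 15→28, due 23, tardiness 5
B: 28→38, due 20, tardiness 18
E: 38→46, due 17, tardiness 29
A: 46→50, due 19, tardiness 31
Sum = 0+5+18+29+31 = 83.
EDD (increasing due date): C E A B D.
C: 0→15, due 15, tardiness 0
E: 15→23, due 17, tardiness 6
A: 23→27, due 19, tardiness 8
B: 27→37, due 20, tardiness 17
D: 37→50, due 23, tardiness 27
Sum = 0+6+8+17+27 = 58.
Difference = 83 − 58 = 25.

25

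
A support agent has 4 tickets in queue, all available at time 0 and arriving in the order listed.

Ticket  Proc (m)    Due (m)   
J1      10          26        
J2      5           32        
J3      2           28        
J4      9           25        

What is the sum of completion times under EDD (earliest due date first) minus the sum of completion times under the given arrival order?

EDD (increasing due date): J4 J1 J3 J2.
J4: 0→9
J1: 9→19
J3: 19→21
J2: 21→26
Sum = 9+19+21+26 = 75.
FIFO (arrival order): J1 J2 J3 J4.
J1: 0→10
J2: 10→15
J3: 15→17
J4: 17→26
Sum = 10+15+17+26 = 68.
Difference = 75 − 68 = 7.

7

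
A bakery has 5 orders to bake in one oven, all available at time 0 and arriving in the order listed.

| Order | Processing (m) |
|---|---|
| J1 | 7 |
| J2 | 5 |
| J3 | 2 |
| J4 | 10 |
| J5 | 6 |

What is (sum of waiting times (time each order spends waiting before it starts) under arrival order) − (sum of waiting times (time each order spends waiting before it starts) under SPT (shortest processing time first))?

15

FIFO (arrival order): J1 J2 J3 J4 J5.
J1: waits 0, runs 0→7
J2: waits 7, runs 7→12
J3: waits 12, runs 12→14
J4: waits 14, runs 14→24
J5: waits 24, runs 24→30
Sum = 0+7+12+14+24 = 57.
SPT (increasing processing time): J3 J2 J5 J1 J4.
J3: waits 0, runs 0→2
J2: waits 2, runs 2→7
J5: waits 7, runs 7→13
J1: waits 13, runs 13→20
J4: waits 20, runs 20→30
Sum = 0+2+7+13+20 = 42.
Difference = 57 − 42 = 15.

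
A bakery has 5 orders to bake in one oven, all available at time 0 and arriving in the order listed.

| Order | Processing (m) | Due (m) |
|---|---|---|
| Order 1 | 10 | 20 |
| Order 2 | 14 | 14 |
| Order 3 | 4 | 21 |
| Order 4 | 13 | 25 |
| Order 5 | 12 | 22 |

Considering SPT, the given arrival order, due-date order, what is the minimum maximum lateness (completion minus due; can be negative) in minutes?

28

SPT (increasing processing time): Order 3 Order 1 Order 5 Order 4 Order 2.
Order 3: 0→4, due 21, lateness -17
Order 1: 4→14, due 20, lateness -6
Order 5: 14→26, due 22, lateness 4
Order 4: 26→39, due 25, lateness 14
Order 2: 39→53, due 14, lateness 39
Maximum = 39.
FIFO (arrival order): Order 1 Order 2 Order 3 Order 4 Order 5.
Order 1: 0→10, due 20, lateness -10
Order 2: 10→24, due 14, lateness 10
Order 3: 24→28, due 21, lateness 7
Order 4: 28→41, due 25, lateness 16
Order 5: 41→53, due 22, lateness 31
Maximum = 31.
EDD (increasing due date): Order 2 Order 1 Order 3 Order 5 Order 4.
Order 2: 0→14, due 14, lateness 0
Order 1: 14→24, due 20, lateness 4
Order 3: 24→28, due 21, lateness 7
Order 5: 28→40, due 22, lateness 18
Order 4: 40→53, due 25, lateness 28
Maximum = 28.
SPT 39, FIFO 31, EDD 28 → minimum 28.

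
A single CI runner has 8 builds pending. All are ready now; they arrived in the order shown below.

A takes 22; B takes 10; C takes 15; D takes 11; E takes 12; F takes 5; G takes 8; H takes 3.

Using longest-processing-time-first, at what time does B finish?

70

LPT (decreasing processing time): A C E D B G F H.
A: 0→22
C: 22→37
E: 37→49
D: 49→60
B: 60→70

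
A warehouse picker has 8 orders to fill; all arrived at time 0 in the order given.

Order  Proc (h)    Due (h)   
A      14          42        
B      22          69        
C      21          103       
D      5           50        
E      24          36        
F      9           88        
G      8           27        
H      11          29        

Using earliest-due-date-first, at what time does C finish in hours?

EDD (increasing due date): G H E A D B F C.
G: 0→8
H: 8→19
E: 19→43
A: 43→57
D: 57→62
B: 62→84
F: 84→93
C: 93→114

114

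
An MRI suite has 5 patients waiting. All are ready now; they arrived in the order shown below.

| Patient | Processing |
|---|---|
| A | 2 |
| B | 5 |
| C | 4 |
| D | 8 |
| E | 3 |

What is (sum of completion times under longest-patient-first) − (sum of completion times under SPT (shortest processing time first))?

28

LPT (decreasing processing time): D B C E A.
D: 0→8
B: 8→13
C: 13→17
E: 17→20
A: 20→22
Sum = 8+13+17+20+22 = 80.
SPT (increasing processing time): A E C B D.
A: 0→2
E: 2→5
C: 5→9
B: 9→14
D: 14→22
Sum = 2+5+9+14+22 = 52.
Difference = 80 − 52 = 28.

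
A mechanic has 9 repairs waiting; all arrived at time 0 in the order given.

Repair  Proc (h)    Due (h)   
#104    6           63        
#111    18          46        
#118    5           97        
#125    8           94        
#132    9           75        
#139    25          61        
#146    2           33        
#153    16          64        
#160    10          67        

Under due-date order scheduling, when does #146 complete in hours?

2

EDD (increasing due date): #146 #111 #139 #104 #153 #160 #132 #125 #118.
#146: 0→2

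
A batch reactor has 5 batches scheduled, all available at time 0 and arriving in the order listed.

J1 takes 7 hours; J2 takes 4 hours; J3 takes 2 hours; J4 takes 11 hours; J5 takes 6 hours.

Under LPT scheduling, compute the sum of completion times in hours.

111

LPT (decreasing processing time): J4 J1 J5 J2 J3.
J4: 0→11
J1: 11→18
J5: 18→24
J2: 24→28
J3: 28→30
Sum = 11+18+24+28+30 = 111.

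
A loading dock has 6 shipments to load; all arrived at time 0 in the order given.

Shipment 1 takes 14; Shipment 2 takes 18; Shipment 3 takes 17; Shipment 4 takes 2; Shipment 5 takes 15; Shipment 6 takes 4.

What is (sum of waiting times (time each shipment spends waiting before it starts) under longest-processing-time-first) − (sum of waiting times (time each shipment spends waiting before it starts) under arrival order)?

23

LPT (decreasing processing time): Shipment 2 Shipment 3 Shipment 5 Shipment 1 Shipment 6 Shipment 4.
Shipment 2: waits 0, runs 0→18
Shipment 3: waits 18, runs 18→35
Shipment 5: waits 35, runs 35→50
Shipment 1: waits 50, runs 50→64
Shipment 6: waits 64, runs 64→68
Shipment 4: waits 68, runs 68→70
Sum = 0+18+35+50+64+68 = 235.
FIFO (arrival order): Shipment 1 Shipment 2 Shipment 3 Shipment 4 Shipment 5 Shipment 6.
Shipment 1: waits 0, runs 0→14
Shipment 2: waits 14, runs 14→32
Shipment 3: waits 32, runs 32→49
Shipment 4: waits 49, runs 49→51
Shipment 5: waits 51, runs 51→66
Shipment 6: waits 66, runs 66→70
Sum = 0+14+32+49+51+66 = 212.
Difference = 235 − 212 = 23.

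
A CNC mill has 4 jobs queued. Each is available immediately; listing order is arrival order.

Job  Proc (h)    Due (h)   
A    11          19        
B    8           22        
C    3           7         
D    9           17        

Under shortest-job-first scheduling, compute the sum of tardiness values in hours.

SPT (increasing processing time): C B D A.
C: 0→3, due 7, tardiness 0
B: 3→11, due 22, tardiness 0
D: 11→20, due 17, tardiness 3
A: 20→31, due 19, tardiness 12
Sum = 0+0+3+12 = 15.

15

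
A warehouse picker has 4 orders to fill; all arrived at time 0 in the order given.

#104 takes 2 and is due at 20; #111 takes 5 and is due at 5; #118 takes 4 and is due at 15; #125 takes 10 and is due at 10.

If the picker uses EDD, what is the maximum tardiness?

EDD (increasing due date): #111 #125 #118 #104.
#111: 0→5, due 5, tardiness 0
#125: 5→15, due 10, tardiness 5
#118: 15→19, due 15, tardiness 4
#104: 19→21, due 20, tardiness 1
Maximum = 5.

5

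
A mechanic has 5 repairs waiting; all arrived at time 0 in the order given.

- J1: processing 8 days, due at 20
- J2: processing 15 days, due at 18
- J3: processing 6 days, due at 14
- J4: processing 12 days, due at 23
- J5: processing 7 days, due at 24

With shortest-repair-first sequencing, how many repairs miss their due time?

SPT (increasing processing time): J3 J5 J1 J4 J2.
J3: 0→6, due 14, tardiness 0
J5: 6→13, due 24, tardiness 0
J1: 13→21, due 20, tardiness 1
J4: 21→33, due 23, tardiness 10
J2: 33→48, due 18, tardiness 30
Late repairs: 3.

3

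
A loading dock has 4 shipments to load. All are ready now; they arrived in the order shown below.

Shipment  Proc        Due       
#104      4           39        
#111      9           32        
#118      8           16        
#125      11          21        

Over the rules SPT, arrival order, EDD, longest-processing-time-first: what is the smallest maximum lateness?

-2

SPT (increasing processing time): #104 #118 #111 #125.
#104: 0→4, due 39, lateness -35
#118: 4→12, due 16, lateness -4
#111: 12→21, due 32, lateness -11
#125: 21→32, due 21, lateness 11
Maximum = 11.
FIFO (arrival order): #104 #111 #118 #125.
#104: 0→4, due 39, lateness -35
#111: 4→13, due 32, lateness -19
#118: 13→21, due 16, lateness 5
#125: 21→32, due 21, lateness 11
Maximum = 11.
EDD (increasing due date): #118 #125 #111 #104.
#118: 0→8, due 16, lateness -8
#125: 8→19, due 21, lateness -2
#111: 19→28, due 32, lateness -4
#104: 28→32, due 39, lateness -7
Maximum = -2.
LPT (decreasing processing time): #125 #111 #118 #104.
#125: 0→11, due 21, lateness -10
#111: 11→20, due 32, lateness -12
#118: 20→28, due 16, lateness 12
#104: 28→32, due 39, lateness -7
Maximum = 12.
SPT 11, FIFO 11, EDD -2, LPT 12 → minimum -2.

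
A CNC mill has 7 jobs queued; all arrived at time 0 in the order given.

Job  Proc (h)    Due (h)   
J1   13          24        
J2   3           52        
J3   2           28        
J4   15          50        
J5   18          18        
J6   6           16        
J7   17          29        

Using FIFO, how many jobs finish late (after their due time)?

3

FIFO (arrival order): J1 J2 J3 J4 J5 J6 J7.
J1: 0→13, due 24, tardiness 0
J2: 13→16, due 52, tardiness 0
J3: 16→18, due 28, tardiness 0
J4: 18→33, due 50, tardiness 0
J5: 33→51, due 18, tardiness 33
J6: 51→57, due 16, tardiness 41
J7: 57→74, due 29, tardiness 45
Late jobs: 3.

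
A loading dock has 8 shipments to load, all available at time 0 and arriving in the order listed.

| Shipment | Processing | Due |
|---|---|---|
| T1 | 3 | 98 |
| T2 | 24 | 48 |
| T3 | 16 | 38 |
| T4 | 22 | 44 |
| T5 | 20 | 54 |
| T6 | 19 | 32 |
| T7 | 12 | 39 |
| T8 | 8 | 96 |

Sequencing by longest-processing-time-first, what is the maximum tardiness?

74

LPT (decreasing processing time): T2 T4 T5 T6 T3 T7 T8 T1.
T2: 0→24, due 48, tardiness 0
T4: 24→46, due 44, tardiness 2
T5: 46→66, due 54, tardiness 12
T6: 66→85, due 32, tardiness 53
T3: 85→101, due 38, tardiness 63
T7: 101→113, due 39, tardiness 74
T8: 113→121, due 96, tardiness 25
T1: 121→124, due 98, tardiness 26
Maximum = 74.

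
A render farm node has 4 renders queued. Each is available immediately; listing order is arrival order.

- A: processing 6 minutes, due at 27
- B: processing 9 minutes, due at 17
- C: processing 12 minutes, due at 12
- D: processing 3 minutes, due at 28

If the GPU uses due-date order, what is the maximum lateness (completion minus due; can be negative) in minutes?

EDD (increasing due date): C B A D.
C: 0→12, due 12, lateness 0
B: 12→21, due 17, lateness 4
A: 21→27, due 27, lateness 0
D: 27→30, due 28, lateness 2
Maximum = 4.

4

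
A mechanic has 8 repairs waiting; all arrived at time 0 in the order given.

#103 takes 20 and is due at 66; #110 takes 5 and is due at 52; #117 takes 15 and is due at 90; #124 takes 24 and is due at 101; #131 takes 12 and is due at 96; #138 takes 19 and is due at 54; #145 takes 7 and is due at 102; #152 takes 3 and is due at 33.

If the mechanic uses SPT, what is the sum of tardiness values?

SPT (increasing processing time): #152 #110 #145 #131 #117 #138 #103 #124.
#152: 0→3, due 33, tardiness 0
#110: 3→8, due 52, tardiness 0
#145: 8→15, due 102, tardiness 0
#131: 15→27, due 96, tardiness 0
#117: 27→42, due 90, tardiness 0
#138: 42→61, due 54, tardiness 7
#103: 61→81, due 66, tardiness 15
#124: 81→105, due 101, tardiness 4
Sum = 0+0+0+0+0+7+15+4 = 26.

26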